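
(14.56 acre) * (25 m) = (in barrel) 9.265e+06. Check: 1 acre = 4046.8564 m^2, so 14.56 acre = 14.56 * 4046.8564 = 58922.23 m^2. 25 m is already in m. Combine: 58922.23 m^2 * 25 m = 1473055.7 m^3. 1 barrel = 0.15898729 m^3, so 1473055.7 m^3 = 1473055.7 / 0.15898729 = 9265241.8 barrel ≈ 9.265e+06 barrel (4 s.f.).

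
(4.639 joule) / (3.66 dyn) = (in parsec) 4.639 joule = 4.639 J. 1 dyn = 1e-05 N, so 3.66 dyn = 3.66 * 1e-05 = 3.66e-05 N. Combine: 4.639 J / 3.66e-05 N = 126748.63 m. 1 parsec = 3.0856776e+16 m, so 126748.63 m = 126748.63 / 3.0856776e+16 = 4.1076435e-12 parsec ≈ 4.108e-12 parsec (4 s.f.). Final answer: 4.108e-12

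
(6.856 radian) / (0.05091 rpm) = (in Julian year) 6.856 radian = 6.856 rad. 1 rpm = 0.10471976 rad/s, so 0.05091 rpm = 0.05091 * 0.10471976 = 0.0053312827 rad/s. Combine: 6.856 rad / 0.0053312827 rad/s = 1285.9944 s. 1 Julian year = 31557600 s, so 1285.9944 s = 1285.9944 / 31557600 = 4.0750705e-05 Julian year ≈ 4.075e-05 Julian year (4 s.f.). Final answer: 4.075e-05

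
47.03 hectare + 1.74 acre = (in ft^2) 1 hectare = 10000 m^2, so 47.03 hectare = 47.03 * 10000 = 470300 m^2. 1 acre = 4046.8564 m^2, so 1.74 acre = 1.74 * 4046.8564 = 7041.5302 m^2. Sum: 470300 + 7041.5302 = 477341.53 m^2. 1 ft^2 = 0.09290304 m^2, so 477341.53 m^2 = 477341.53 / 0.09290304 = 5138061.5 ft^2 ≈ 5.138e+06 ft^2 (4 s.f.). Final answer: 5.138e+06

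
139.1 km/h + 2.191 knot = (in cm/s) 3977. Check: 1 km/h = 0.27777778 m/s, so 139.1 km/h = 139.1 * 0.27777778 = 38.638889 m/s. 1 knot = 0.51444444 m/s, so 2.191 knot = 2.191 * 0.51444444 = 1.1271478 m/s. Sum: 38.638889 + 1.1271478 = 39.766037 m/s. 1 cm/s = 0.01 m/s, so 39.766037 m/s = 39.766037 / 0.01 = 3976.6037 cm/s ≈ 3977 cm/s (4 s.f.).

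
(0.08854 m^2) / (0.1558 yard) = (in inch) 24.47. Check: 0.08854 m^2 is already in m^2. 1 yard = 0.9144 m, so 0.1558 yard = 0.1558 * 0.9144 = 0.14246352 m. Combine: 0.08854 m^2 / 0.14246352 m = 0.62149244 m. 1 inch = 0.0254 m, so 0.62149244 m = 0.62149244 / 0.0254 = 24.468206 inch ≈ 24.47 inch (4 s.f.).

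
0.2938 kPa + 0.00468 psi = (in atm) 1 kPa = 1000 Pa, so 0.2938 kPa = 0.2938 * 1000 = 293.8 Pa. 1 psi = 6894.7573 Pa, so 0.00468 psi = 0.00468 * 6894.7573 = 32.267464 Pa. Sum: 293.8 + 32.267464 = 326.06746 Pa. 1 atm = 101325 Pa, so 326.06746 Pa = 326.06746 / 101325 = 0.0032180357 atm ≈ 0.003218 atm (4 s.f.). Final answer: 0.003218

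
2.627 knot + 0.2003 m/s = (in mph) 3.471. Check: 1 knot = 0.51444444 m/s, so 2.627 knot = 2.627 * 0.51444444 = 1.3514456 m/s. 0.2003 m/s is already in m/s. Sum: 1.3514456 + 0.2003 = 1.5517456 m/s. 1 mph = 0.44704 m/s, so 1.5517456 m/s = 1.5517456 / 0.44704 = 3.4711559 mph ≈ 3.471 mph (4 s.f.).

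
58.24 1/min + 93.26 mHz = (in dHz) 1 1/min = 0.016666667 Hz, so 58.24 1/min = 58.24 * 0.016666667 = 0.97066667 Hz. 1 mHz = 0.001 Hz, so 93.26 mHz = 93.26 * 0.001 = 0.09326 Hz. Sum: 0.97066667 + 0.09326 = 1.0639267 Hz. 1 dHz = 0.1 Hz, so 1.0639267 Hz = 1.0639267 / 0.1 = 10.639267 dHz ≈ 10.64 dHz (4 s.f.). Final answer: 10.64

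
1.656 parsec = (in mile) 1 parsec = 3.0856776e+16 m, so 1.656 parsec = 1.656 * 3.0856776e+16 = 5.1098821e+16 m. 1 mile = 1609.344 m, so 5.1098821e+16 m = 5.1098821e+16 / 1609.344 = 3.1751335e+13 mile ≈ 3.175e+13 mile (4 s.f.). Final answer: 3.175e+13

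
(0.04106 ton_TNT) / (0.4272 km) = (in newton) 4.021e+05. Check: 1 ton_TNT = 4.184e+09 J, so 0.04106 ton_TNT = 0.04106 * 4.184e+09 = 1.7179504e+08 J. 1 km = 1000 m, so 0.4272 km = 0.4272 * 1000 = 427.2 m. Combine: 1.7179504e+08 J / 427.2 m = 402141.95 N. 402141.95 N = 402141.95 newton ≈ 4.021e+05 newton (4 s.f.).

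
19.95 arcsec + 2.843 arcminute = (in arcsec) 1 arcsec = 4.8481368e-06 rad, so 19.95 arcsec = 19.95 * 4.8481368e-06 = 9.6720329e-05 rad. 1 arcminute = 0.00029088821 rad, so 2.843 arcminute = 2.843 * 0.00029088821 = 0.00082699518 rad. Sum: 9.6720329e-05 + 0.00082699518 = 0.00092371551 rad. 1 arcsec = 4.8481368e-06 rad, so 0.00092371551 rad = 0.00092371551 / 4.8481368e-06 = 190.53 arcsec ≈ 190.5 arcsec (4 s.f.). Final answer: 190.5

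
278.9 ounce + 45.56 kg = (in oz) 1 ounce = 0.028349523 kg, so 278.9 ounce = 278.9 * 0.028349523 = 7.906682 kg. 45.56 kg is already in kg. Sum: 7.906682 + 45.56 = 53.466682 kg. 1 oz = 0.028349523 kg, so 53.466682 kg = 53.466682 / 0.028349523 = 1885.9817 oz ≈ 1886 oz (4 s.f.). Final answer: 1886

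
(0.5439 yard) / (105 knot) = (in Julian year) 1 yard = 0.9144 m, so 0.5439 yard = 0.5439 * 0.9144 = 0.49734216 m. 1 knot = 0.51444444 m/s, so 105 knot = 105 * 0.51444444 = 54.016667 m/s. Combine: 0.49734216 m / 54.016667 m/s = 0.0092071983 s. 1 Julian year = 31557600 s, so 0.0092071983 s = 0.0092071983 / 31557600 = 2.9175851e-10 Julian year ≈ 2.918e-10 Julian year (4 s.f.). Final answer: 2.918e-10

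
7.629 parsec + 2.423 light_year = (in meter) 2.583e+17. Check: 1 parsec = 3.0856776e+16 m, so 7.629 parsec = 7.629 * 3.0856776e+16 = 2.3540634e+17 m. 1 light_year = 9.4607305e+15 m, so 2.423 light_year = 2.423 * 9.4607305e+15 = 2.292335e+16 m. Sum: 2.3540634e+17 + 2.292335e+16 = 2.5832969e+17 m. 2.5832969e+17 m = 2.5832969e+17 meter ≈ 2.583e+17 meter (4 s.f.).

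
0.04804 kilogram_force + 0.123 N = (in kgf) 0.06058. Check: 1 kilogram_force = 9.80665 N, so 0.04804 kilogram_force = 0.04804 * 9.80665 = 0.47111147 N. 0.123 N is already in N. Sum: 0.47111147 + 0.123 = 0.59411147 N. 1 kgf = 9.80665 N, so 0.59411147 N = 0.59411147 / 9.80665 = 0.060582509 kgf ≈ 0.06058 kgf (4 s.f.).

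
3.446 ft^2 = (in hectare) 1 ft^2 = 0.09290304 m^2, so 3.446 ft^2 = 3.446 * 0.09290304 = 0.32014388 m^2. 1 hectare = 10000 m^2, so 0.32014388 m^2 = 0.32014388 / 10000 = 3.2014388e-05 hectare ≈ 3.201e-05 hectare (4 s.f.). Final answer: 3.201e-05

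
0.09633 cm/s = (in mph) 1 cm/s = 0.01 m/s, so 0.09633 cm/s = 0.09633 * 0.01 = 0.0009633 m/s. 1 mph = 0.44704 m/s, so 0.0009633 m/s = 0.0009633 / 0.44704 = 0.0021548407 mph ≈ 0.002155 mph (4 s.f.). Final answer: 0.002155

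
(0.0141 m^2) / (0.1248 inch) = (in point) 1.261e+04. Check: 0.0141 m^2 is already in m^2. 1 inch = 0.0254 m, so 0.1248 inch = 0.1248 * 0.0254 = 0.00316992 m. Combine: 0.0141 m^2 / 0.00316992 m = 4.4480618 m. 1 point = 0.00035277778 m, so 4.4480618 m = 4.4480618 / 0.00035277778 = 12608.679 point ≈ 1.261e+04 point (4 s.f.).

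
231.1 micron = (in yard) 1 micron = 1e-06 m, so 231.1 micron = 231.1 * 1e-06 = 0.0002311 m. 1 yard = 0.9144 m, so 0.0002311 m = 0.0002311 / 0.9144 = 0.00025273403 yard ≈ 0.0002527 yard (4 s.f.). Final answer: 0.0002527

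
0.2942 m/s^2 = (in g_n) 0.03. Check: 1 g_n = 9.80665 m/s^2, so 0.2942 m/s^2 = 0.2942 / 9.80665 = 0.030000051 g_n ≈ 0.03 g_n (4 s.f.).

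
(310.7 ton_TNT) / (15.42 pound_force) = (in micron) 1.895e+16. Check: 1 ton_TNT = 4.184e+09 J, so 310.7 ton_TNT = 310.7 * 4.184e+09 = 1.2999688e+12 J. 1 pound_force = 4.4482216 N, so 15.42 pound_force = 15.42 * 4.4482216 = 68.591577 N. Combine: 1.2999688e+12 J / 68.591577 N = 1.8952309e+10 m. 1 micron = 1e-06 m, so 1.8952309e+10 m = 1.8952309e+10 / 1e-06 = 1.8952309e+16 micron ≈ 1.895e+16 micron (4 s.f.).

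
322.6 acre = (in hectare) 130.6. Check: 1 acre = 4046.8564 m^2, so 322.6 acre = 322.6 * 4046.8564 = 1305515.9 m^2. 1 hectare = 10000 m^2, so 1305515.9 m^2 = 1305515.9 / 10000 = 130.55159 hectare ≈ 130.6 hectare (4 s.f.).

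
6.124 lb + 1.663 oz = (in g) 2825. Check: 1 lb = 0.45359237 kg, so 6.124 lb = 6.124 * 0.45359237 = 2.7777997 kg. 1 oz = 0.028349523 kg, so 1.663 oz = 1.663 * 0.028349523 = 0.047145257 kg. Sum: 2.7777997 + 0.047145257 = 2.8249449 kg. 1 g = 0.001 kg, so 2.8249449 kg = 2.8249449 / 0.001 = 2824.9449 g ≈ 2825 g (4 s.f.).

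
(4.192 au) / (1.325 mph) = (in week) 1 au = 1.4959787e+11 m, so 4.192 au = 4.192 * 1.4959787e+11 = 6.2711427e+11 m. 1 mph = 0.44704 m/s, so 1.325 mph = 1.325 * 0.44704 = 0.592328 m/s. Combine: 6.2711427e+11 m / 0.592328 m/s = 1.0587281e+12 s. 1 week = 604800 s, so 1.0587281e+12 s = 1.0587281e+12 / 604800 = 1750542.4 week ≈ 1.751e+06 week (4 s.f.). Final answer: 1.751e+06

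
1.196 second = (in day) 1.384e-05. Check: 1.196 second = 1.196 s. 1 day = 86400 s, so 1.196 s = 1.196 / 86400 = 1.3842593e-05 day ≈ 1.384e-05 day (4 s.f.).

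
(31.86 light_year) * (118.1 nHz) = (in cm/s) 3.56e+12. Check: 1 light_year = 9.4607305e+15 m, so 31.86 light_year = 31.86 * 9.4607305e+15 = 3.0141887e+17 m. 1 nHz = 1e-09 Hz, so 118.1 nHz = 118.1 * 1e-09 = 1.181e-07 Hz. Combine: 3.0141887e+17 m * 1.181e-07 Hz = 3.5597569e+10 m/s. 1 cm/s = 0.01 m/s, so 3.5597569e+10 m/s = 3.5597569e+10 / 0.01 = 3.5597569e+12 cm/s ≈ 3.56e+12 cm/s (4 s.f.).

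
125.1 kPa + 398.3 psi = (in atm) 28.34. Check: 1 kPa = 1000 Pa, so 125.1 kPa = 125.1 * 1000 = 125100 Pa. 1 psi = 6894.7573 Pa, so 398.3 psi = 398.3 * 6894.7573 = 2746181.8 Pa. Sum: 125100 + 2746181.8 = 2871281.8 Pa. 1 atm = 101325 Pa, so 2871281.8 Pa = 2871281.8 / 101325 = 28.337348 atm ≈ 28.34 atm (4 s.f.).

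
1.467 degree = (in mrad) 25.6. Check: 1 degree = 0.017453293 rad, so 1.467 degree = 1.467 * 0.017453293 = 0.02560398 rad. 1 mrad = 0.001 rad, so 0.02560398 rad = 0.02560398 / 0.001 = 25.60398 mrad ≈ 25.6 mrad (4 s.f.).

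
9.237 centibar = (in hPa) 92.37. Check: 1 centibar = 1000 Pa, so 9.237 centibar = 9.237 * 1000 = 9237 Pa. 1 hPa = 100 Pa, so 9237 Pa = 9237 / 100 = 92.37 hPa.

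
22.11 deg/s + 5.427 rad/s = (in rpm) 55.51. Check: 1 deg/s = 0.017453293 rad/s, so 22.11 deg/s = 22.11 * 0.017453293 = 0.3858923 rad/s. 5.427 rad/s is already in rad/s. Sum: 0.3858923 + 5.427 = 5.8128923 rad/s. 1 rpm = 0.10471976 rad/s, so 5.8128923 rad/s = 5.8128923 / 0.10471976 = 55.509033 rpm ≈ 55.51 rpm (4 s.f.).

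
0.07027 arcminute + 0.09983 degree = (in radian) 0.001763. Check: 1 arcminute = 0.00029088821 rad, so 0.07027 arcminute = 0.07027 * 0.00029088821 = 2.0440714e-05 rad. 1 degree = 0.017453293 rad, so 0.09983 degree = 0.09983 * 0.017453293 = 0.0017423622 rad. Sum: 2.0440714e-05 + 0.0017423622 = 0.0017628029 rad. 0.0017628029 rad = 0.0017628029 radian ≈ 0.001763 radian (4 s.f.).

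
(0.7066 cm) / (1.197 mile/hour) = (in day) 1 cm = 0.01 m, so 0.7066 cm = 0.7066 * 0.01 = 0.007066 m. 1 mile/hour = 0.44704 m/s, so 1.197 mile/hour = 1.197 * 0.44704 = 0.53510688 m/s. Combine: 0.007066 m / 0.53510688 m/s = 0.013204839 s. 1 day = 86400 s, so 0.013204839 s = 0.013204839 / 86400 = 1.5283378e-07 day ≈ 1.528e-07 day (4 s.f.). Final answer: 1.528e-07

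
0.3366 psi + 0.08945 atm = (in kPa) 11.38. Check: 1 psi = 6894.7573 Pa, so 0.3366 psi = 0.3366 * 6894.7573 = 2320.7753 Pa. 1 atm = 101325 Pa, so 0.08945 atm = 0.08945 * 101325 = 9063.5212 Pa. Sum: 2320.7753 + 9063.5212 = 11384.297 Pa. 1 kPa = 1000 Pa, so 11384.297 Pa = 11384.297 / 1000 = 11.384297 kPa ≈ 11.38 kPa (4 s.f.).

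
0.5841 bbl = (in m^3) 1 bbl = 0.15898729 m^3, so 0.5841 bbl = 0.5841 * 0.15898729 = 0.092864479 m^3. Result: 0.092864479 m^3 ≈ 0.09286 m^3 (4 s.f.). Final answer: 0.09286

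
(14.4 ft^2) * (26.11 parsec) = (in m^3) 1 ft^2 = 0.09290304 m^2, so 14.4 ft^2 = 14.4 * 0.09290304 = 1.3378038 m^2. 1 parsec = 3.0856776e+16 m, so 26.11 parsec = 26.11 * 3.0856776e+16 = 8.0567042e+17 m. Combine: 1.3378038 m^2 * 8.0567042e+17 m = 1.0778289e+18 m^3. Result: 1.0778289e+18 m^3 ≈ 1.078e+18 m^3 (4 s.f.). Final answer: 1.078e+18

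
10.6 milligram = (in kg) 1.06e-05. Check: 1 milligram = 1e-06 kg, so 10.6 milligram = 10.6 * 1e-06 = 1.06e-05 kg. Result: 1.06e-05 kg.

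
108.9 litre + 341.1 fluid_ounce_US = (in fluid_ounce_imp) 4188. Check: 1 litre = 0.001 m^3, so 108.9 litre = 108.9 * 0.001 = 0.1089 m^3. 1 fluid_ounce_US = 2.957353e-05 m^3, so 341.1 fluid_ounce_US = 341.1 * 2.957353e-05 = 0.010087531 m^3. Sum: 0.1089 + 0.010087531 = 0.11898753 m^3. 1 fluid_ounce_imp = 2.8413063e-05 m^3, so 0.11898753 m^3 = 0.11898753 / 2.8413063e-05 = 4187.7756 fluid_ounce_imp ≈ 4188 fluid_ounce_imp (4 s.f.).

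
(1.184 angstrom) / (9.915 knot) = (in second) 2.321e-11. Check: 1 angstrom = 1e-10 m, so 1.184 angstrom = 1.184 * 1e-10 = 1.184e-10 m. 1 knot = 0.51444444 m/s, so 9.915 knot = 9.915 * 0.51444444 = 5.1007167 m/s. Combine: 1.184e-10 m / 5.1007167 m/s = 2.3212424e-11 s. 2.3212424e-11 s = 2.3212424e-11 second ≈ 2.321e-11 second (4 s.f.).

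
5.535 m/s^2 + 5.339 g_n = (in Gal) 5.535 m/s^2 is already in m/s^2. 1 g_n = 9.80665 m/s^2, so 5.339 g_n = 5.339 * 9.80665 = 52.357704 m/s^2. Sum: 5.535 + 52.357704 = 57.892704 m/s^2. 1 Gal = 0.01 m/s^2, so 57.892704 m/s^2 = 57.892704 / 0.01 = 5789.2704 Gal ≈ 5789 Gal (4 s.f.). Final answer: 5789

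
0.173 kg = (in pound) 0.3814. Check: 1 pound = 0.45359237 kg, so 0.173 kg = 0.173 / 0.45359237 = 0.38139971 pound ≈ 0.3814 pound (4 s.f.).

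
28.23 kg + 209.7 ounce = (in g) 28.23 kg is already in kg. 1 ounce = 0.028349523 kg, so 209.7 ounce = 209.7 * 0.028349523 = 5.944895 kg. Sum: 28.23 + 5.944895 = 34.174895 kg. 1 g = 0.001 kg, so 34.174895 kg = 34.174895 / 0.001 = 34174.895 g ≈ 3.417e+04 g (4 s.f.). Final answer: 3.417e+04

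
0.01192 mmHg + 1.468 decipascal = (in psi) 1 mmHg = 133.32237 Pa, so 0.01192 mmHg = 0.01192 * 133.32237 = 1.5892026 Pa. 1 decipascal = 0.1 Pa, so 1.468 decipascal = 1.468 * 0.1 = 0.1468 Pa. Sum: 1.5892026 + 0.1468 = 1.7360026 Pa. 1 psi = 6894.7573 Pa, so 1.7360026 Pa = 1.7360026 / 6894.7573 = 0.00025178589 psi ≈ 0.0002518 psi (4 s.f.). Final answer: 0.0002518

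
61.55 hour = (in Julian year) 0.007021. Check: 1 hour = 3600 s, so 61.55 hour = 61.55 * 3600 = 221580 s. 1 Julian year = 31557600 s, so 221580 s = 221580 / 31557600 = 0.0070214465 Julian year ≈ 0.007021 Julian year (4 s.f.).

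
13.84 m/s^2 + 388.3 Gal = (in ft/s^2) 58.15. Check: 13.84 m/s^2 is already in m/s^2. 1 Gal = 0.01 m/s^2, so 388.3 Gal = 388.3 * 0.01 = 3.883 m/s^2. Sum: 13.84 + 3.883 = 17.723 m/s^2. 1 ft/s^2 = 0.3048 m/s^2, so 17.723 m/s^2 = 17.723 / 0.3048 = 58.146325 ft/s^2 ≈ 58.15 ft/s^2 (4 s.f.).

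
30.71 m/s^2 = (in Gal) 3071. Check: 1 Gal = 0.01 m/s^2, so 30.71 m/s^2 = 30.71 / 0.01 = 3071 Gal.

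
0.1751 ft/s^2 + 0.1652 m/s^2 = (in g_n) 0.02229. Check: 1 ft/s^2 = 0.3048 m/s^2, so 0.1751 ft/s^2 = 0.1751 * 0.3048 = 0.05337048 m/s^2. 0.1652 m/s^2 is already in m/s^2. Sum: 0.05337048 + 0.1652 = 0.21857048 m/s^2. 1 g_n = 9.80665 m/s^2, so 0.21857048 m/s^2 = 0.21857048 / 9.80665 = 0.022287986 g_n ≈ 0.02229 g_n (4 s.f.).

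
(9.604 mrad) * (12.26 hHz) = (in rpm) 112.4. Check: 1 mrad = 0.001 rad, so 9.604 mrad = 9.604 * 0.001 = 0.009604 rad. 1 hHz = 100 Hz, so 12.26 hHz = 12.26 * 100 = 1226 Hz. Combine: 0.009604 rad * 1226 Hz = 11.774504 rad/s. 1 rpm = 0.10471976 rad/s, so 11.774504 rad/s = 11.774504 / 0.10471976 = 112.43823 rpm ≈ 112.4 rpm (4 s.f.).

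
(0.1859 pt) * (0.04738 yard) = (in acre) 1 pt = 0.00035277778 m, so 0.1859 pt = 0.1859 * 0.00035277778 = 6.5581389e-05 m. 1 yard = 0.9144 m, so 0.04738 yard = 0.04738 * 0.9144 = 0.043324272 m. Combine: 6.5581389e-05 m * 0.043324272 m = 2.8412659e-06 m^2. 1 acre = 4046.8564 m^2, so 2.8412659e-06 m^2 = 2.8412659e-06 / 4046.8564 = 7.020921e-10 acre ≈ 7.021e-10 acre (4 s.f.). Final answer: 7.021e-10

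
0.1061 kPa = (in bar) 0.001061. Check: 1 kPa = 1000 Pa, so 0.1061 kPa = 0.1061 * 1000 = 106.1 Pa. 1 bar = 100000 Pa, so 106.1 Pa = 106.1 / 100000 = 0.001061 bar.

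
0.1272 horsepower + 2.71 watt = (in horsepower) 0.1308. Check: 1 horsepower = 745.69987 W, so 0.1272 horsepower = 0.1272 * 745.69987 = 94.853024 W. 2.71 watt = 2.71 W. Sum: 94.853024 + 2.71 = 97.563024 W. 1 horsepower = 745.69987 W, so 97.563024 W = 97.563024 / 745.69987 = 0.13083417 horsepower ≈ 0.1308 horsepower (4 s.f.).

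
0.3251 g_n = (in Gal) 318.8. Check: 1 g_n = 9.80665 m/s^2, so 0.3251 g_n = 0.3251 * 9.80665 = 3.1881419 m/s^2. 1 Gal = 0.01 m/s^2, so 3.1881419 m/s^2 = 3.1881419 / 0.01 = 318.81419 Gal ≈ 318.8 Gal (4 s.f.).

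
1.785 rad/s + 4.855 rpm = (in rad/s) 1.785 rad/s is already in rad/s. 1 rpm = 0.10471976 rad/s, so 4.855 rpm = 4.855 * 0.10471976 = 0.50841441 rad/s. Sum: 1.785 + 0.50841441 = 2.2934144 rad/s. Result: 2.2934144 rad/s ≈ 2.293 rad/s (4 s.f.). Final answer: 2.293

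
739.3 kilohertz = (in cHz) 7.393e+07. Check: 1 kilohertz = 1000 Hz, so 739.3 kilohertz = 739.3 * 1000 = 739300 Hz. 1 cHz = 0.01 Hz, so 739300 Hz = 739300 / 0.01 = 73930000 cHz ≈ 7.393e+07 cHz (4 s.f.).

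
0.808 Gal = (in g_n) 0.0008239. Check: 1 Gal = 0.01 m/s^2, so 0.808 Gal = 0.808 * 0.01 = 0.00808 m/s^2. 1 g_n = 9.80665 m/s^2, so 0.00808 m/s^2 = 0.00808 / 9.80665 = 0.0008239307 g_n ≈ 0.0008239 g_n (4 s.f.).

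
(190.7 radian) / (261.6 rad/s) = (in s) 0.729. Check: 190.7 radian = 190.7 rad. 261.6 rad/s is already in rad/s. Combine: 190.7 rad / 261.6 rad/s = 0.72897554 s. Result: 0.72897554 s ≈ 0.729 s (4 s.f.).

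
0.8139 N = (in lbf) 0.183. Check: 1 lbf = 4.4482216 N, so 0.8139 N = 0.8139 / 4.4482216 = 0.182972 lbf ≈ 0.183 lbf (4 s.f.).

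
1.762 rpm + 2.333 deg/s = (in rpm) 2.151. Check: 1 rpm = 0.10471976 rad/s, so 1.762 rpm = 1.762 * 0.10471976 = 0.18451621 rad/s. 1 deg/s = 0.017453293 rad/s, so 2.333 deg/s = 2.333 * 0.017453293 = 0.040718531 rad/s. Sum: 0.18451621 + 0.040718531 = 0.22523474 rad/s. 1 rpm = 0.10471976 rad/s, so 0.22523474 rad/s = 0.22523474 / 0.10471976 = 2.1508333 rpm ≈ 2.151 rpm (4 s.f.).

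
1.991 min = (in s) 119.5. Check: 1 min = 60 s, so 1.991 min = 1.991 * 60 = 119.46 s. Result: 119.46 s ≈ 119.5 s (4 s.f.).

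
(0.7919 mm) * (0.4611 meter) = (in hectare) 3.651e-08. Check: 1 mm = 0.001 m, so 0.7919 mm = 0.7919 * 0.001 = 0.0007919 m. 0.4611 meter = 0.4611 m. Combine: 0.0007919 m * 0.4611 m = 0.00036514509 m^2. 1 hectare = 10000 m^2, so 0.00036514509 m^2 = 0.00036514509 / 10000 = 3.6514509e-08 hectare ≈ 3.651e-08 hectare (4 s.f.).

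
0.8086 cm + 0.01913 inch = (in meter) 0.008572. Check: 1 cm = 0.01 m, so 0.8086 cm = 0.8086 * 0.01 = 0.008086 m. 1 inch = 0.0254 m, so 0.01913 inch = 0.01913 * 0.0254 = 0.000485902 m. Sum: 0.008086 + 0.000485902 = 0.008571902 m. 0.008571902 m = 0.008571902 meter ≈ 0.008572 meter (4 s.f.).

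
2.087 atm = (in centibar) 211.5. Check: 1 atm = 101325 Pa, so 2.087 atm = 2.087 * 101325 = 211465.28 Pa. 1 centibar = 1000 Pa, so 211465.28 Pa = 211465.28 / 1000 = 211.46528 centibar ≈ 211.5 centibar (4 s.f.).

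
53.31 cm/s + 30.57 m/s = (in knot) 1 cm/s = 0.01 m/s, so 53.31 cm/s = 53.31 * 0.01 = 0.5331 m/s. 30.57 m/s is already in m/s. Sum: 0.5331 + 30.57 = 31.1031 m/s. 1 knot = 0.51444444 m/s, so 31.1031 m/s = 31.1031 / 0.51444444 = 60.45959 knot ≈ 60.46 knot (4 s.f.). Final answer: 60.46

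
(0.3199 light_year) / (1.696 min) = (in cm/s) 2.974e+15. Check: 1 light_year = 9.4607305e+15 m, so 0.3199 light_year = 0.3199 * 9.4607305e+15 = 3.0264877e+15 m. 1 min = 60 s, so 1.696 min = 1.696 * 60 = 101.76 s. Combine: 3.0264877e+15 m / 101.76 s = 2.9741428e+13 m/s. 1 cm/s = 0.01 m/s, so 2.9741428e+13 m/s = 2.9741428e+13 / 0.01 = 2.9741428e+15 cm/s ≈ 2.974e+15 cm/s (4 s.f.).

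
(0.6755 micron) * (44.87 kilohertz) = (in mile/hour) 0.0678. Check: 1 micron = 1e-06 m, so 0.6755 micron = 0.6755 * 1e-06 = 6.755e-07 m. 1 kilohertz = 1000 Hz, so 44.87 kilohertz = 44.87 * 1000 = 44870 Hz. Combine: 6.755e-07 m * 44870 Hz = 0.030309685 m/s. 1 mile/hour = 0.44704 m/s, so 0.030309685 m/s = 0.030309685 / 0.44704 = 0.067800834 mile/hour ≈ 0.0678 mile/hour (4 s.f.).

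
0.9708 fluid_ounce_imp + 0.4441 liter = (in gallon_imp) 0.1038. Check: 1 fluid_ounce_imp = 2.8413063e-05 m^3, so 0.9708 fluid_ounce_imp = 0.9708 * 2.8413063e-05 = 2.7583401e-05 m^3. 1 liter = 0.001 m^3, so 0.4441 liter = 0.4441 * 0.001 = 0.0004441 m^3. Sum: 2.7583401e-05 + 0.0004441 = 0.0004716834 m^3. 1 gallon_imp = 0.00454609 m^3, so 0.0004716834 m^3 = 0.0004716834 / 0.00454609 = 0.10375584 gallon_imp ≈ 0.1038 gallon_imp (4 s.f.).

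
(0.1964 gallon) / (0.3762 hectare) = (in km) 1.976e-10. Check: 1 gallon = 0.0037854118 m^3, so 0.1964 gallon = 0.1964 * 0.0037854118 = 0.00074345487 m^3. 1 hectare = 10000 m^2, so 0.3762 hectare = 0.3762 * 10000 = 3762 m^2. Combine: 0.00074345487 m^3 / 3762 m^2 = 1.9762224e-07 m. 1 km = 1000 m, so 1.9762224e-07 m = 1.9762224e-07 / 1000 = 1.9762224e-10 km ≈ 1.976e-10 km (4 s.f.).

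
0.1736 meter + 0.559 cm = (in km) 0.0001792. Check: 0.1736 meter = 0.1736 m. 1 cm = 0.01 m, so 0.559 cm = 0.559 * 0.01 = 0.00559 m. Sum: 0.1736 + 0.00559 = 0.17919 m. 1 km = 1000 m, so 0.17919 m = 0.17919 / 1000 = 0.00017919 km ≈ 0.0001792 km (4 s.f.).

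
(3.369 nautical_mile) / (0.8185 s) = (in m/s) 1 nautical_mile = 1852 m, so 3.369 nautical_mile = 3.369 * 1852 = 6239.388 m. 0.8185 s is already in s. Combine: 6239.388 m / 0.8185 s = 7622.9542 m/s. Result: 7622.9542 m/s ≈ 7623 m/s (4 s.f.). Final answer: 7623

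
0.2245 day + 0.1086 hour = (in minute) 1 day = 86400 s, so 0.2245 day = 0.2245 * 86400 = 19396.8 s. 1 hour = 3600 s, so 0.1086 hour = 0.1086 * 3600 = 390.96 s. Sum: 19396.8 + 390.96 = 19787.76 s. 1 minute = 60 s, so 19787.76 s = 19787.76 / 60 = 329.796 minute ≈ 329.8 minute (4 s.f.). Final answer: 329.8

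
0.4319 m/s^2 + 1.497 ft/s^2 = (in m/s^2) 0.4319 m/s^2 is already in m/s^2. 1 ft/s^2 = 0.3048 m/s^2, so 1.497 ft/s^2 = 1.497 * 0.3048 = 0.4562856 m/s^2. Sum: 0.4319 + 0.4562856 = 0.8881856 m/s^2. Result: 0.8881856 m/s^2 ≈ 0.8882 m/s^2 (4 s.f.). Final answer: 0.8882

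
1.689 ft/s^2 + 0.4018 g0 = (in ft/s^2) 14.62. Check: 1 ft/s^2 = 0.3048 m/s^2, so 1.689 ft/s^2 = 1.689 * 0.3048 = 0.5148072 m/s^2. 1 g0 = 9.80665 m/s^2, so 0.4018 g0 = 0.4018 * 9.80665 = 3.940312 m/s^2. Sum: 0.5148072 + 3.940312 = 4.4551192 m/s^2. 1 ft/s^2 = 0.3048 m/s^2, so 4.4551192 m/s^2 = 4.4551192 / 0.3048 = 14.616533 ft/s^2 ≈ 14.62 ft/s^2 (4 s.f.).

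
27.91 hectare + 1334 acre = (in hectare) 1 hectare = 10000 m^2, so 27.91 hectare = 27.91 * 10000 = 279100 m^2. 1 acre = 4046.8564 m^2, so 1334 acre = 1334 * 4046.8564 = 5398506.5 m^2. Sum: 279100 + 5398506.5 = 5677606.5 m^2. 1 hectare = 10000 m^2, so 5677606.5 m^2 = 5677606.5 / 10000 = 567.76065 hectare ≈ 567.8 hectare (4 s.f.). Final answer: 567.8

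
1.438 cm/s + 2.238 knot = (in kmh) 1 cm/s = 0.01 m/s, so 1.438 cm/s = 1.438 * 0.01 = 0.01438 m/s. 1 knot = 0.51444444 m/s, so 2.238 knot = 2.238 * 0.51444444 = 1.1513267 m/s. Sum: 0.01438 + 1.1513267 = 1.1657067 m/s. 1 kmh = 0.27777778 m/s, so 1.1657067 m/s = 1.1657067 / 0.27777778 = 4.196544 kmh ≈ 4.197 kmh (4 s.f.). Final answer: 4.197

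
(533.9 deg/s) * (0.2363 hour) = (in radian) 7927. Check: 1 deg/s = 0.017453293 rad/s, so 533.9 deg/s = 533.9 * 0.017453293 = 9.3183129 rad/s. 1 hour = 3600 s, so 0.2363 hour = 0.2363 * 3600 = 850.68 s. Combine: 9.3183129 rad/s * 850.68 s = 7926.9024 rad. 7926.9024 rad = 7926.9024 radian ≈ 7927 radian (4 s.f.).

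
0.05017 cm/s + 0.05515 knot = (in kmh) 1 cm/s = 0.01 m/s, so 0.05017 cm/s = 0.05017 * 0.01 = 0.0005017 m/s. 1 knot = 0.51444444 m/s, so 0.05515 knot = 0.05515 * 0.51444444 = 0.028371611 m/s. Sum: 0.0005017 + 0.028371611 = 0.028873311 m/s. 1 kmh = 0.27777778 m/s, so 0.028873311 m/s = 0.028873311 / 0.27777778 = 0.10394392 kmh ≈ 0.1039 kmh (4 s.f.). Final answer: 0.1039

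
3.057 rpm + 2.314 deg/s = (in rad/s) 0.3605. Check: 1 rpm = 0.10471976 rad/s, so 3.057 rpm = 3.057 * 0.10471976 = 0.32012829 rad/s. 1 deg/s = 0.017453293 rad/s, so 2.314 deg/s = 2.314 * 0.017453293 = 0.040386919 rad/s. Sum: 0.32012829 + 0.040386919 = 0.36051521 rad/s. Result: 0.36051521 rad/s ≈ 0.3605 rad/s (4 s.f.).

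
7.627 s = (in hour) 1 hour = 3600 s, so 7.627 s = 7.627 / 3600 = 0.0021186111 hour ≈ 0.002119 hour (4 s.f.). Final answer: 0.002119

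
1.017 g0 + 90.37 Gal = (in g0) 1 g0 = 9.80665 m/s^2, so 1.017 g0 = 1.017 * 9.80665 = 9.973363 m/s^2. 1 Gal = 0.01 m/s^2, so 90.37 Gal = 90.37 * 0.01 = 0.9037 m/s^2. Sum: 9.973363 + 0.9037 = 10.877063 m/s^2. 1 g0 = 9.80665 m/s^2, so 10.877063 m/s^2 = 10.877063 / 9.80665 = 1.1091518 g0 ≈ 1.109 g0 (4 s.f.). Final answer: 1.109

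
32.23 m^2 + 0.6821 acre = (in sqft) 32.23 m^2 is already in m^2. 1 acre = 4046.8564 m^2, so 0.6821 acre = 0.6821 * 4046.8564 = 2760.3608 m^2. Sum: 32.23 + 2760.3608 = 2792.5908 m^2. 1 sqft = 0.09290304 m^2, so 2792.5908 m^2 = 2792.5908 / 0.09290304 = 30059.197 sqft ≈ 3.006e+04 sqft (4 s.f.). Final answer: 3.006e+04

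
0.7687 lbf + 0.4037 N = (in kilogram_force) 1 lbf = 4.4482216 N, so 0.7687 lbf = 0.7687 * 4.4482216 = 3.419348 N. 0.4037 N is already in N. Sum: 3.419348 + 0.4037 = 3.823048 N. 1 kilogram_force = 9.80665 N, so 3.823048 N = 3.823048 / 9.80665 = 0.3898424 kilogram_force ≈ 0.3898 kilogram_force (4 s.f.). Final answer: 0.3898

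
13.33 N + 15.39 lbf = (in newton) 81.79. Check: 13.33 N is already in N. 1 lbf = 4.4482216 N, so 15.39 lbf = 15.39 * 4.4482216 = 68.458131 N. Sum: 13.33 + 68.458131 = 81.788131 N. 81.788131 N = 81.788131 newton ≈ 81.79 newton (4 s.f.).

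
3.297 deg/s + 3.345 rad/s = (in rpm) 32.49. Check: 1 deg/s = 0.017453293 rad/s, so 3.297 deg/s = 3.297 * 0.017453293 = 0.057543505 rad/s. 3.345 rad/s is already in rad/s. Sum: 0.057543505 + 3.345 = 3.4025435 rad/s. 1 rpm = 0.10471976 rad/s, so 3.4025435 rad/s = 3.4025435 / 0.10471976 = 32.491897 rpm ≈ 32.49 rpm (4 s.f.).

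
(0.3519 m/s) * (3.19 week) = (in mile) 421.9. Check: 0.3519 m/s is already in m/s. 1 week = 604800 s, so 3.19 week = 3.19 * 604800 = 1929312 s. Combine: 0.3519 m/s * 1929312 s = 678924.89 m. 1 mile = 1609.344 m, so 678924.89 m = 678924.89 / 1609.344 = 421.86437 mile ≈ 421.9 mile (4 s.f.).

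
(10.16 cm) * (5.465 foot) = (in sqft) 1 cm = 0.01 m, so 10.16 cm = 10.16 * 0.01 = 0.1016 m. 1 foot = 0.3048 m, so 5.465 foot = 5.465 * 0.3048 = 1.665732 m. Combine: 0.1016 m * 1.665732 m = 0.16923837 m^2. 1 sqft = 0.09290304 m^2, so 0.16923837 m^2 = 0.16923837 / 0.09290304 = 1.8216667 sqft ≈ 1.822 sqft (4 s.f.). Final answer: 1.822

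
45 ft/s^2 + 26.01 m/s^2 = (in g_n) 4.051. Check: 1 ft/s^2 = 0.3048 m/s^2, so 45 ft/s^2 = 45 * 0.3048 = 13.716 m/s^2. 26.01 m/s^2 is already in m/s^2. Sum: 13.716 + 26.01 = 39.726 m/s^2. 1 g_n = 9.80665 m/s^2, so 39.726 m/s^2 = 39.726 / 9.80665 = 4.0509246 g_n ≈ 4.051 g_n (4 s.f.).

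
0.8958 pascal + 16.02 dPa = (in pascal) 2.498. Check: 0.8958 pascal = 0.8958 Pa. 1 dPa = 0.1 Pa, so 16.02 dPa = 16.02 * 0.1 = 1.602 Pa. Sum: 0.8958 + 1.602 = 2.4978 Pa. 2.4978 Pa = 2.4978 pascal ≈ 2.498 pascal (4 s.f.).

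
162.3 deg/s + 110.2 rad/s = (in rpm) 1079. Check: 1 deg/s = 0.017453293 rad/s, so 162.3 deg/s = 162.3 * 0.017453293 = 2.8326694 rad/s. 110.2 rad/s is already in rad/s. Sum: 2.8326694 + 110.2 = 113.03267 rad/s. 1 rpm = 0.10471976 rad/s, so 113.03267 rad/s = 113.03267 / 0.10471976 = 1079.3825 rpm ≈ 1079 rpm (4 s.f.).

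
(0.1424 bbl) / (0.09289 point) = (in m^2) 690.9. Check: 1 bbl = 0.15898729 m^3, so 0.1424 bbl = 0.1424 * 0.15898729 = 0.022639791 m^3. 1 point = 0.00035277778 m, so 0.09289 point = 0.09289 * 0.00035277778 = 3.2769528e-05 m. Combine: 0.022639791 m^3 / 3.2769528e-05 m = 690.87937 m^2. Result: 690.87937 m^2 ≈ 690.9 m^2 (4 s.f.).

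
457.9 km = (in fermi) 1 km = 1000 m, so 457.9 km = 457.9 * 1000 = 457900 m. 1 fermi = 1e-15 m, so 457900 m = 457900 / 1e-15 = 4.579e+20 fermi. Final answer: 4.579e+20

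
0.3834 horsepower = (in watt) 1 horsepower = 745.69987 W, so 0.3834 horsepower = 0.3834 * 745.69987 = 285.90133 W. 285.90133 W = 285.90133 watt ≈ 285.9 watt (4 s.f.). Final answer: 285.9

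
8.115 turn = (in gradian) 3246. Check: 1 turn = 6.2831853 rad, so 8.115 turn = 8.115 * 6.2831853 = 50.988049 rad. 1 gradian = 0.015707963 rad, so 50.988049 rad = 50.988049 / 0.015707963 = 3246 gradian.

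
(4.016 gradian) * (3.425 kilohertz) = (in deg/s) 1.238e+04. Check: 1 gradian = 0.015707963 rad, so 4.016 gradian = 4.016 * 0.015707963 = 0.06308318 rad. 1 kilohertz = 1000 Hz, so 3.425 kilohertz = 3.425 * 1000 = 3425 Hz. Combine: 0.06308318 rad * 3425 Hz = 216.05989 rad/s. 1 deg/s = 0.017453293 rad/s, so 216.05989 rad/s = 216.05989 / 0.017453293 = 12379.32 deg/s ≈ 1.238e+04 deg/s (4 s.f.).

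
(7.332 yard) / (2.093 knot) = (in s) 1 yard = 0.9144 m, so 7.332 yard = 7.332 * 0.9144 = 6.7043808 m. 1 knot = 0.51444444 m/s, so 2.093 knot = 2.093 * 0.51444444 = 1.0767322 m/s. Combine: 6.7043808 m / 1.0767322 m/s = 6.2265999 s. Result: 6.2265999 s ≈ 6.227 s (4 s.f.). Final answer: 6.227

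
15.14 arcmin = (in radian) 0.004404. Check: 1 arcmin = 0.00029088821 rad, so 15.14 arcmin = 15.14 * 0.00029088821 = 0.0044040475 rad. 0.0044040475 rad = 0.0044040475 radian ≈ 0.004404 radian (4 s.f.).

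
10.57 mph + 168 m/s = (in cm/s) 1.727e+04. Check: 1 mph = 0.44704 m/s, so 10.57 mph = 10.57 * 0.44704 = 4.7252128 m/s. 168 m/s is already in m/s. Sum: 4.7252128 + 168 = 172.72521 m/s. 1 cm/s = 0.01 m/s, so 172.72521 m/s = 172.72521 / 0.01 = 17272.521 cm/s ≈ 1.727e+04 cm/s (4 s.f.).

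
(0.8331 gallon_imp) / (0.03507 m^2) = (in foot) 1 gallon_imp = 0.00454609 m^3, so 0.8331 gallon_imp = 0.8331 * 0.00454609 = 0.0037873476 m^3. 0.03507 m^2 is already in m^2. Combine: 0.0037873476 m^3 / 0.03507 m^2 = 0.10799394 m. 1 foot = 0.3048 m, so 0.10799394 m = 0.10799394 / 0.3048 = 0.35431084 foot ≈ 0.3543 foot (4 s.f.). Final answer: 0.3543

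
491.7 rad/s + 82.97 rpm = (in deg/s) 2.867e+04. Check: 491.7 rad/s is already in rad/s. 1 rpm = 0.10471976 rad/s, so 82.97 rpm = 82.97 * 0.10471976 = 8.6885981 rad/s. Sum: 491.7 + 8.6885981 = 500.3886 rad/s. 1 deg/s = 0.017453293 rad/s, so 500.3886 rad/s = 500.3886 / 0.017453293 = 28670.155 deg/s ≈ 2.867e+04 deg/s (4 s.f.).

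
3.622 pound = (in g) 1643. Check: 1 pound = 0.45359237 kg, so 3.622 pound = 3.622 * 0.45359237 = 1.6429116 kg. 1 g = 0.001 kg, so 1.6429116 kg = 1.6429116 / 0.001 = 1642.9116 g ≈ 1643 g (4 s.f.).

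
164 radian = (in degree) 164 radian = 164 rad. 1 degree = 0.017453293 rad, so 164 rad = 164 / 0.017453293 = 9396.5078 degree ≈ 9397 degree (4 s.f.). Final answer: 9397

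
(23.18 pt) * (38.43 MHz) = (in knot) 6.109e+05. Check: 1 pt = 0.00035277778 m, so 23.18 pt = 23.18 * 0.00035277778 = 0.0081773889 m. 1 MHz = 1000000 Hz, so 38.43 MHz = 38.43 * 1000000 = 38430000 Hz. Combine: 0.0081773889 m * 38430000 Hz = 314257.05 m/s. 1 knot = 0.51444444 m/s, so 314257.05 m/s = 314257.05 / 0.51444444 = 610866.85 knot ≈ 6.109e+05 knot (4 s.f.).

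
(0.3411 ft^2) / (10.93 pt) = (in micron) 1 ft^2 = 0.09290304 m^2, so 0.3411 ft^2 = 0.3411 * 0.09290304 = 0.031689227 m^2. 1 pt = 0.00035277778 m, so 10.93 pt = 10.93 * 0.00035277778 = 0.0038558611 m. Combine: 0.031689227 m^2 / 0.0038558611 m = 8.2184565 m. 1 micron = 1e-06 m, so 8.2184565 m = 8.2184565 / 1e-06 = 8218456.5 micron ≈ 8.218e+06 micron (4 s.f.). Final answer: 8.218e+06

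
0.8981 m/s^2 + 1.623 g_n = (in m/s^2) 0.8981 m/s^2 is already in m/s^2. 1 g_n = 9.80665 m/s^2, so 1.623 g_n = 1.623 * 9.80665 = 15.916193 m/s^2. Sum: 0.8981 + 15.916193 = 16.814293 m/s^2. Result: 16.814293 m/s^2 ≈ 16.81 m/s^2 (4 s.f.). Final answer: 16.81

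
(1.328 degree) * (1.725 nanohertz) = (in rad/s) 1 degree = 0.017453293 rad, so 1.328 degree = 1.328 * 0.017453293 = 0.023177972 rad. 1 nanohertz = 1e-09 Hz, so 1.725 nanohertz = 1.725 * 1e-09 = 1.725e-09 Hz. Combine: 0.023177972 rad * 1.725e-09 Hz = 3.9982003e-11 rad/s. Result: 3.9982003e-11 rad/s ≈ 3.998e-11 rad/s (4 s.f.). Final answer: 3.998e-11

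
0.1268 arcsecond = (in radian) 1 arcsecond = 4.8481368e-06 rad, so 0.1268 arcsecond = 0.1268 * 4.8481368e-06 = 6.1474375e-07 rad. 6.1474375e-07 rad = 6.1474375e-07 radian ≈ 6.147e-07 radian (4 s.f.). Final answer: 6.147e-07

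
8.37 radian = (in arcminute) 8.37 radian = 8.37 rad. 1 arcminute = 0.00029088821 rad, so 8.37 rad = 8.37 / 0.00029088821 = 28773.94 arcminute ≈ 2.877e+04 arcminute (4 s.f.). Final answer: 2.877e+04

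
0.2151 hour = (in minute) 1 hour = 3600 s, so 0.2151 hour = 0.2151 * 3600 = 774.36 s. 1 minute = 60 s, so 774.36 s = 774.36 / 60 = 12.906 minute ≈ 12.91 minute (4 s.f.). Final answer: 12.91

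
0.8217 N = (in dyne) 1 dyne = 1e-05 N, so 0.8217 N = 0.8217 / 1e-05 = 82170 dyne ≈ 8.217e+04 dyne (4 s.f.). Final answer: 8.217e+04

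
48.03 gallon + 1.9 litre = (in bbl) 1.156. Check: 1 gallon = 0.0037854118 m^3, so 48.03 gallon = 48.03 * 0.0037854118 = 0.18181333 m^3. 1 litre = 0.001 m^3, so 1.9 litre = 1.9 * 0.001 = 0.0019 m^3. Sum: 0.18181333 + 0.0019 = 0.18371333 m^3. 1 bbl = 0.15898729 m^3, so 0.18371333 m^3 = 0.18371333 / 0.15898729 = 1.1555221 bbl ≈ 1.156 bbl (4 s.f.).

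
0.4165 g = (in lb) 1 g = 0.001 kg, so 0.4165 g = 0.4165 * 0.001 = 0.0004165 kg. 1 lb = 0.45359237 kg, so 0.0004165 kg = 0.0004165 / 0.45359237 = 0.00091822532 lb ≈ 0.0009182 lb (4 s.f.). Final answer: 0.0009182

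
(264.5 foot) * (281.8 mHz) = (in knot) 44.16. Check: 1 foot = 0.3048 m, so 264.5 foot = 264.5 * 0.3048 = 80.6196 m. 1 mHz = 0.001 Hz, so 281.8 mHz = 281.8 * 0.001 = 0.2818 Hz. Combine: 80.6196 m * 0.2818 Hz = 22.718603 m/s. 1 knot = 0.51444444 m/s, so 22.718603 m/s = 22.718603 / 0.51444444 = 44.161432 knot ≈ 44.16 knot (4 s.f.).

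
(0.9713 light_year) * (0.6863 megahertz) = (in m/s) 6.307e+21. Check: 1 light_year = 9.4607305e+15 m, so 0.9713 light_year = 0.9713 * 9.4607305e+15 = 9.1892075e+15 m. 1 megahertz = 1000000 Hz, so 0.6863 megahertz = 0.6863 * 1000000 = 686300 Hz. Combine: 9.1892075e+15 m * 686300 Hz = 6.3065531e+21 m/s. Result: 6.3065531e+21 m/s ≈ 6.307e+21 m/s (4 s.f.).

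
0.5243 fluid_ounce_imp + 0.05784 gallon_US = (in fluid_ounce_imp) 8.23. Check: 1 fluid_ounce_imp = 2.8413063e-05 m^3, so 0.5243 fluid_ounce_imp = 0.5243 * 2.8413063e-05 = 1.4896969e-05 m^3. 1 gallon_US = 0.0037854118 m^3, so 0.05784 gallon_US = 0.05784 * 0.0037854118 = 0.00021894822 m^3. Sum: 1.4896969e-05 + 0.00021894822 = 0.00023384519 m^3. 1 fluid_ounce_imp = 2.8413063e-05 m^3, so 0.00023384519 m^3 = 0.00023384519 / 2.8413063e-05 = 8.2302 fluid_ounce_imp ≈ 8.23 fluid_ounce_imp (4 s.f.).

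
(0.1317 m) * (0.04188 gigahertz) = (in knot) 1.072e+07. Check: 0.1317 m is already in m. 1 gigahertz = 1e+09 Hz, so 0.04188 gigahertz = 0.04188 * 1e+09 = 41880000 Hz. Combine: 0.1317 m * 41880000 Hz = 5515596 m/s. 1 knot = 0.51444444 m/s, so 5515596 m/s = 5515596 / 0.51444444 = 10721461 knot ≈ 1.072e+07 knot (4 s.f.).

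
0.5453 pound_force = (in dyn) 2.426e+05. Check: 1 pound_force = 4.4482216 N, so 0.5453 pound_force = 0.5453 * 4.4482216 = 2.4256152 N. 1 dyn = 1e-05 N, so 2.4256152 N = 2.4256152 / 1e-05 = 242561.52 dyn ≈ 2.426e+05 dyn (4 s.f.).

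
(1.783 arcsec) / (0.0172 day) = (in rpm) 1 arcsec = 4.8481368e-06 rad, so 1.783 arcsec = 1.783 * 4.8481368e-06 = 8.6442279e-06 rad. 1 day = 86400 s, so 0.0172 day = 0.0172 * 86400 = 1486.08 s. Combine: 8.6442279e-06 rad / 1486.08 s = 5.8167985e-09 rad/s. 1 rpm = 0.10471976 rad/s, so 5.8167985e-09 rad/s = 5.8167985e-09 / 0.10471976 = 5.5546334e-08 rpm ≈ 5.555e-08 rpm (4 s.f.). Final answer: 5.555e-08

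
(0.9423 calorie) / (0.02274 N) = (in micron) 1.734e+08. Check: 1 calorie = 4.184 J, so 0.9423 calorie = 0.9423 * 4.184 = 3.9425832 J. 0.02274 N is already in N. Combine: 3.9425832 J / 0.02274 N = 173.37657 m. 1 micron = 1e-06 m, so 173.37657 m = 173.37657 / 1e-06 = 1.7337657e+08 micron ≈ 1.734e+08 micron (4 s.f.).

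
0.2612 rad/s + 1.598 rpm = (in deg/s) 0.2612 rad/s is already in rad/s. 1 rpm = 0.10471976 rad/s, so 1.598 rpm = 1.598 * 0.10471976 = 0.16734217 rad/s. Sum: 0.2612 + 0.16734217 = 0.42854217 rad/s. 1 deg/s = 0.017453293 rad/s, so 0.42854217 rad/s = 0.42854217 / 0.017453293 = 24.553658 deg/s ≈ 24.55 deg/s (4 s.f.). Final answer: 24.55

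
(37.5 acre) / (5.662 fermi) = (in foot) 8.794e+19. Check: 1 acre = 4046.8564 m^2, so 37.5 acre = 37.5 * 4046.8564 = 151757.12 m^2. 1 fermi = 1e-15 m, so 5.662 fermi = 5.662 * 1e-15 = 5.662e-15 m. Combine: 151757.12 m^2 / 5.662e-15 m = 2.680274e+19 m. 1 foot = 0.3048 m, so 2.680274e+19 m = 2.680274e+19 / 0.3048 = 8.79355e+19 foot ≈ 8.794e+19 foot (4 s.f.).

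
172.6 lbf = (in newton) 767.8. Check: 1 lbf = 4.4482216 N, so 172.6 lbf = 172.6 * 4.4482216 = 767.76305 N. 767.76305 N = 767.76305 newton ≈ 767.8 newton (4 s.f.).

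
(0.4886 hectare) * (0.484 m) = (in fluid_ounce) 7.996e+07. Check: 1 hectare = 10000 m^2, so 0.4886 hectare = 0.4886 * 10000 = 4886 m^2. 0.484 m is already in m. Combine: 4886 m^2 * 0.484 m = 2364.824 m^3. 1 fluid_ounce = 2.957353e-05 m^3, so 2364.824 m^3 = 2364.824 / 2.957353e-05 = 79964212 fluid_ounce ≈ 7.996e+07 fluid_ounce (4 s.f.).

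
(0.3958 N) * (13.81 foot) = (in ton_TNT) 3.982e-10. Check: 0.3958 N is already in N. 1 foot = 0.3048 m, so 13.81 foot = 13.81 * 0.3048 = 4.209288 m. Combine: 0.3958 N * 4.209288 m = 1.6660362 J. 1 ton_TNT = 4.184e+09 J, so 1.6660362 J = 1.6660362 / 4.184e+09 = 3.9819221e-10 ton_TNT ≈ 3.982e-10 ton_TNT (4 s.f.).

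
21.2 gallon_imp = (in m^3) 1 gallon_imp = 0.00454609 m^3, so 21.2 gallon_imp = 21.2 * 0.00454609 = 0.096377108 m^3. Result: 0.096377108 m^3 ≈ 0.09638 m^3 (4 s.f.). Final answer: 0.09638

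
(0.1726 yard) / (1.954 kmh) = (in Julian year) 1 yard = 0.9144 m, so 0.1726 yard = 0.1726 * 0.9144 = 0.15782544 m. 1 kmh = 0.27777778 m/s, so 1.954 kmh = 1.954 * 0.27777778 = 0.54277778 m/s. Combine: 0.15782544 m / 0.54277778 m/s = 0.29077358 s. 1 Julian year = 31557600 s, so 0.29077358 s = 0.29077358 / 31557600 = 9.2140589e-09 Julian year ≈ 9.214e-09 Julian year (4 s.f.). Final answer: 9.214e-09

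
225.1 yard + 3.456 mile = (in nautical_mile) 1 yard = 0.9144 m, so 225.1 yard = 225.1 * 0.9144 = 205.83144 m. 1 mile = 1609.344 m, so 3.456 mile = 3.456 * 1609.344 = 5561.8929 m. Sum: 205.83144 + 5561.8929 = 5767.7243 m. 1 nautical_mile = 1852 m, so 5767.7243 m = 5767.7243 / 1852 = 3.114322 nautical_mile ≈ 3.114 nautical_mile (4 s.f.). Final answer: 3.114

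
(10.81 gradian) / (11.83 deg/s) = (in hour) 1 gradian = 0.015707963 rad, so 10.81 gradian = 10.81 * 0.015707963 = 0.16980308 rad. 1 deg/s = 0.017453293 rad/s, so 11.83 deg/s = 11.83 * 0.017453293 = 0.20647245 rad/s. Combine: 0.16980308 rad / 0.20647245 rad/s = 0.82240068 s. 1 hour = 3600 s, so 0.82240068 s = 0.82240068 / 3600 = 0.00022844463 hour ≈ 0.0002284 hour (4 s.f.). Final answer: 0.0002284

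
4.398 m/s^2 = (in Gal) 1 Gal = 0.01 m/s^2, so 4.398 m/s^2 = 4.398 / 0.01 = 439.8 Gal. Final answer: 439.8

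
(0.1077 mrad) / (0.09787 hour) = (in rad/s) 3.057e-07. Check: 1 mrad = 0.001 rad, so 0.1077 mrad = 0.1077 * 0.001 = 0.0001077 rad. 1 hour = 3600 s, so 0.09787 hour = 0.09787 * 3600 = 352.332 s. Combine: 0.0001077 rad / 352.332 s = 3.056776e-07 rad/s. Result: 3.056776e-07 rad/s ≈ 3.057e-07 rad/s (4 s.f.).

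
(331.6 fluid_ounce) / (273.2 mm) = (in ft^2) 1 fluid_ounce = 2.957353e-05 m^3, so 331.6 fluid_ounce = 331.6 * 2.957353e-05 = 0.0098065824 m^3. 1 mm = 0.001 m, so 273.2 mm = 273.2 * 0.001 = 0.2732 m. Combine: 0.0098065824 m^3 / 0.2732 m = 0.03589525 m^2. 1 ft^2 = 0.09290304 m^2, so 0.03589525 m^2 = 0.03589525 / 0.09290304 = 0.38637326 ft^2 ≈ 0.3864 ft^2 (4 s.f.). Final answer: 0.3864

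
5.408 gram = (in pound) 0.01192. Check: 1 gram = 0.001 kg, so 5.408 gram = 5.408 * 0.001 = 0.005408 kg. 1 pound = 0.45359237 kg, so 0.005408 kg = 0.005408 / 0.45359237 = 0.011922599 pound ≈ 0.01192 pound (4 s.f.).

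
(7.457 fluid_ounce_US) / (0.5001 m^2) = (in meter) 1 fluid_ounce_US = 2.957353e-05 m^3, so 7.457 fluid_ounce_US = 7.457 * 2.957353e-05 = 0.00022052981 m^3. 0.5001 m^2 is already in m^2. Combine: 0.00022052981 m^3 / 0.5001 m^2 = 0.00044097143 m. 0.00044097143 m = 0.00044097143 meter ≈ 0.000441 meter (4 s.f.). Final answer: 0.000441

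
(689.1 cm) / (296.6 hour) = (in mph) 1 cm = 0.01 m, so 689.1 cm = 689.1 * 0.01 = 6.891 m. 1 hour = 3600 s, so 296.6 hour = 296.6 * 3600 = 1067760 s. Combine: 6.891 m / 1067760 s = 6.4536975e-06 m/s. 1 mph = 0.44704 m/s, so 6.4536975e-06 m/s = 6.4536975e-06 / 0.44704 = 1.443651e-05 mph ≈ 1.444e-05 mph (4 s.f.). Final answer: 1.444e-05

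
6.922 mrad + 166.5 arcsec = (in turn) 0.00123. Check: 1 mrad = 0.001 rad, so 6.922 mrad = 6.922 * 0.001 = 0.006922 rad. 1 arcsec = 4.8481368e-06 rad, so 166.5 arcsec = 166.5 * 4.8481368e-06 = 0.00080721478 rad. Sum: 0.006922 + 0.00080721478 = 0.0077292148 rad. 1 turn = 6.2831853 rad, so 0.0077292148 rad = 0.0077292148 / 6.2831853 = 0.0012301427 turn ≈ 0.00123 turn (4 s.f.).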